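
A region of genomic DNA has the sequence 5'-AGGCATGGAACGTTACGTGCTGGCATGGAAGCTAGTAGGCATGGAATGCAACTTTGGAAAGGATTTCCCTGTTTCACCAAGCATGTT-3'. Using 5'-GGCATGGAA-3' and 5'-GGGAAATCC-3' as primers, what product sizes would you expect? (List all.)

The forward primer GGCATGGAA matches the top strand at positions 2–10, 22–30, 38–46.
The reverse primer's reverse complement is GGATTTCCC, matching at positions 61–69.
Each forward site pairs with the reverse site to give a product ending at position 69: sizes 68, 48, 32 bp.

68 bp, 48 bp, 32 bp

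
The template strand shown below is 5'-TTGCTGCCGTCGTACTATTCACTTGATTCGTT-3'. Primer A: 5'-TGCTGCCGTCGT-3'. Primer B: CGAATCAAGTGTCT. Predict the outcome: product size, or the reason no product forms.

Primer B (CGAATCAAGTGTCT) does not match the top strand, and its reverse complement AGACACTTGATTCG does not match either.
With no annealing site for primer B, no amplification occurs.

No product — primer B has no binding site in the template.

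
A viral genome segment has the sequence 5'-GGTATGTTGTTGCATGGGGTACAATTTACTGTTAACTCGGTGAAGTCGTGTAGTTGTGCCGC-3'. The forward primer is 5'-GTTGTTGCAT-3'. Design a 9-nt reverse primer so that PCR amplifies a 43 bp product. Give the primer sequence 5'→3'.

5'-CGACTTCAC-3'

The forward primer binds at positions 6–15, so a 43 bp product ends at position 6 + 43 − 1 = 48.
The reverse primer anneals to the top strand over positions 40–48, i.e. to GTGAAGTCG.
Its sequence written 5'→3' is the reverse complement: CGACTTCAC.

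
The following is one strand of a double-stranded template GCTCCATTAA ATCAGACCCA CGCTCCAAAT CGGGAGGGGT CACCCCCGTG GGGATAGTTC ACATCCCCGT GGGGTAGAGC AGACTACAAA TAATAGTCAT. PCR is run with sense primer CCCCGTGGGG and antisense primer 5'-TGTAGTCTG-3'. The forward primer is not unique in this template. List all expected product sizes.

45 bp, 24 bp

The forward primer CCCCGTGGGG matches the top strand at positions 44–53, 65–74.
The reverse primer's reverse complement is CAGACTACA, matching at positions 80–88.
Each forward site pairs with the reverse site to give a product ending at position 88: sizes 45, 24 bp.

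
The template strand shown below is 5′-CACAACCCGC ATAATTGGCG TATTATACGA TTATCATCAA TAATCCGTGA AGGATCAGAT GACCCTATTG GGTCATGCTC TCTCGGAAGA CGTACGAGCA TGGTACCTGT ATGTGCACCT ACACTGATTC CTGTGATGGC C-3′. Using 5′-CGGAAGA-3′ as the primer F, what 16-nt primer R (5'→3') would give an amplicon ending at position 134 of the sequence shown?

5'-ACAGGAATCAGTGTAG-3'

The forward primer binds at positions 84–90; the product's 3' end on the top strand is position 134.
The reverse primer anneals to the top strand over positions 119–134, i.e. to CTACACTGATTCCTGT.
Its sequence written 5'→3' is the reverse complement: ACAGGAATCAGTGTAG.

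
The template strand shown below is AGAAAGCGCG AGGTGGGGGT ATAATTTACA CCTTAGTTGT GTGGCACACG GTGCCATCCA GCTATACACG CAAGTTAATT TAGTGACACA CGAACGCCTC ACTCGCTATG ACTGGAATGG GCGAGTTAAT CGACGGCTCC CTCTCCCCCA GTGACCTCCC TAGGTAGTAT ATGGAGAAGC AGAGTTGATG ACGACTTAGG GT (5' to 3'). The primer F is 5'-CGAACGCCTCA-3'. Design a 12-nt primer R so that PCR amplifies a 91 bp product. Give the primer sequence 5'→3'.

The forward primer binds at positions 91–101, so a 91 bp product ends at position 91 + 91 − 1 = 181.
The reverse primer anneals to the top strand over positions 170–181, i.e. to TATGGAGAAGCA.
Its sequence written 5'→3' is the reverse complement: TGCTTCTCCATA.

5'-TGCTTCTCCATA-3'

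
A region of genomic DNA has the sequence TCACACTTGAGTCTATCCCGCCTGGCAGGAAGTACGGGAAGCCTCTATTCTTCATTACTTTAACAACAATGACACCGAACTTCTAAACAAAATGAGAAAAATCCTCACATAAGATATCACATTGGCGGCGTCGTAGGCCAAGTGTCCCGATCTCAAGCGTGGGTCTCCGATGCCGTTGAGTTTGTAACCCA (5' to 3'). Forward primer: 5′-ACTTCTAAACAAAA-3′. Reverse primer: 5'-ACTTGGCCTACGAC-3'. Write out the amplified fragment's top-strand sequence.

5'-ACTTCTAAACAAAATGAGAAAAATCCTCACATAAGATATCACATTGGCGGCGTCGTAGGCCAAGT-3'

Scanning the template, ACTTCTAAACAAAA occurs at positions 79–92; this primer anneals to the bottom strand there with its 3' end pointing downstream.
Reverse complement of the reverse primer: GTCGTAGGCCAAGT. This occurs on the top strand at positions 130–143.
The product is the template from position 79 through 143 (65 bp).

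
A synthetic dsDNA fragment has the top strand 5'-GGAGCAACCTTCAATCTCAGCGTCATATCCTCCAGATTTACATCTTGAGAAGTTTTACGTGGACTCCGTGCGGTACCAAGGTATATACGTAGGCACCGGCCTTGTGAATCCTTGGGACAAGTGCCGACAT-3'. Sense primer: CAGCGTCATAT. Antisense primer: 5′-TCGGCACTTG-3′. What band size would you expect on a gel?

110 bp

Forward primer CAGCGTCATAT is found on the top strand at positions 18–28.
Reverse complement of the reverse primer: CAAGTGCCGA. This occurs on the top strand at positions 118–127.
The product runs from position 18 to position 127, so its length is 127 − 18 + 1 = 110 bp.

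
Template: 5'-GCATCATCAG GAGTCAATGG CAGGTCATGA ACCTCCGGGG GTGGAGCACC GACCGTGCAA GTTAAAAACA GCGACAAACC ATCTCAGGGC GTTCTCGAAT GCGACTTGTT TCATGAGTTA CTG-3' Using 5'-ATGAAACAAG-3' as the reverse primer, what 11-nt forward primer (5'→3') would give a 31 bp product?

The reverse primer's reverse complement CTTGTTTCAT matches the template at positions 105–114, so the product ends at position 114.
A 31 bp product then starts at position 114 − 31 + 1 = 84.
The forward primer is identical to the top strand there: TCAGGGCGTTC.

5'-TCAGGGCGTTC-3'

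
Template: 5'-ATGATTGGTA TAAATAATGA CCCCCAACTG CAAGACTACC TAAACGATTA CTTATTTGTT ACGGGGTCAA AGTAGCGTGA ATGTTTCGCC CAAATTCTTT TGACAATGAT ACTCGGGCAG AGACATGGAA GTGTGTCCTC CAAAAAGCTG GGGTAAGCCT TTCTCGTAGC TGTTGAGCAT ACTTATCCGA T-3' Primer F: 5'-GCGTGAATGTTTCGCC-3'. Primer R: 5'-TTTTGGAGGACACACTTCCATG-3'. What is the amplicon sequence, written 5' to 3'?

Scanning the template, GCGTGAATGTTTCGCC occurs at positions 75–90; this primer anneals to the bottom strand there with its 3' end pointing downstream.
The reverse primer's reverse complement is CATGGAAGTGTGTCCTCCAAAA, which matches the template at positions 124–145.
The product is the template from position 75 through 145 (71 bp).

5'-GCGTGAATGTTTCGCCCAAATTCTTTTGACAATGATACTCGGGCAGAGACATGGAAGTGTGTCCTCCAAAA-3'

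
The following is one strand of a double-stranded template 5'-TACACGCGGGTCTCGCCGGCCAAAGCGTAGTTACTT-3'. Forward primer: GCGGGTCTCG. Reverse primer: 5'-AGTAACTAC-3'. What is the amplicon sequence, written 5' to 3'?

The forward primer matches the template at positions 6–15.
The reverse primer's reverse complement is GTAGTTACT, which matches the template at positions 27–35.
The product is the template from position 6 through 35 (30 bp).

5'-GCGGGTCTCGCCGGCCAAAGCGTAGTTACT-3'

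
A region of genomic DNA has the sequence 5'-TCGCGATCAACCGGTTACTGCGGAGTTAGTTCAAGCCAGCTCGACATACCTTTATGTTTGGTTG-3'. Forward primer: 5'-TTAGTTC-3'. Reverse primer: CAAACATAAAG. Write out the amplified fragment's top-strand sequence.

5'-TTAGTTCAAGCCAGCTCGACATACCTTTATGTTTG-3'

Scanning the template, TTAGTTC occurs at positions 26–32; this primer anneals to the bottom strand there with its 3' end pointing downstream.
Reverse complement of the reverse primer: CTTTATGTTTG. This occurs on the top strand at positions 50–60.
The product is the template from position 26 through 60 (35 bp).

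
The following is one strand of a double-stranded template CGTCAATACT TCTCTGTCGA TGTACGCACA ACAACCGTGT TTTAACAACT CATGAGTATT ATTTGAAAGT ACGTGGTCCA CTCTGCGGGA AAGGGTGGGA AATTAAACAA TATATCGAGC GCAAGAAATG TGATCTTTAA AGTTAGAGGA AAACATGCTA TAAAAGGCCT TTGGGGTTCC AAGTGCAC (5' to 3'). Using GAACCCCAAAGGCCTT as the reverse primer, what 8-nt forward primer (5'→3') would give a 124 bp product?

5'-GTATTATT-3'

The reverse primer's reverse complement AAGGCCTTTGGGGTTC matches the template at positions 164–179, so the product ends at position 179.
A 124 bp product then starts at position 179 − 124 + 1 = 56.
The forward primer is identical to the top strand there: GTATTATT.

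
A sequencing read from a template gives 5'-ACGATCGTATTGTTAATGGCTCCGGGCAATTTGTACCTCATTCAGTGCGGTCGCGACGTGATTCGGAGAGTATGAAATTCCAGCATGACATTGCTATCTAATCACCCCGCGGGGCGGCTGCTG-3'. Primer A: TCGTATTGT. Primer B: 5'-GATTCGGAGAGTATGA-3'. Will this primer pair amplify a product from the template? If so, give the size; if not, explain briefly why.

Primer A (TCGTATTGT) matches the top strand at positions 5–13 (3' end points downstream).
Primer B (GATTCGGAGAGTATGA) also matches the top strand directly, at positions 60–75 — its reverse complement TCATACTCTCCGAATC is not present.
Both primers anneal to the bottom strand with 3' ends pointing the same way, so neither can prime synthesis back toward the other.

No product — both primers anneal to the same strand and extend in the same direction.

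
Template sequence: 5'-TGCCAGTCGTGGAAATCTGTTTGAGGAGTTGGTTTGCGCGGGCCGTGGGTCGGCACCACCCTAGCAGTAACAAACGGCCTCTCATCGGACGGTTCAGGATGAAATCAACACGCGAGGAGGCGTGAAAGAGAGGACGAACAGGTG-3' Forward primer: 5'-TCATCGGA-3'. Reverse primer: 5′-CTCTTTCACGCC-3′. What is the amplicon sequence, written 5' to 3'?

5'-TCATCGGACGGTTCAGGATGAAATCAACACGCGAGGAGGCGTGAAAGAG-3'

Scanning the template, TCATCGGA occurs at positions 82–89; this primer anneals to the bottom strand there with its 3' end pointing downstream.
Reverse complement of the reverse primer: GGCGTGAAAGAG. This occurs on the top strand at positions 119–130.
The product is the template from position 82 through 130 (49 bp).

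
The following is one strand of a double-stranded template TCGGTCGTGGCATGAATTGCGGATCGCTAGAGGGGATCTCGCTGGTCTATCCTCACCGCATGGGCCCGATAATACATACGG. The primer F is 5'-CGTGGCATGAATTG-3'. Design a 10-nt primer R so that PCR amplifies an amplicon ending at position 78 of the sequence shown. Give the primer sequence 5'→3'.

5'-TATGTATTAT-3'

The forward primer binds at positions 6–19; the product's 3' end on the top strand is position 78.
The reverse primer anneals to the top strand over positions 69–78, i.e. to ATAATACATA.
Its sequence written 5'→3' is the reverse complement: TATGTATTAT.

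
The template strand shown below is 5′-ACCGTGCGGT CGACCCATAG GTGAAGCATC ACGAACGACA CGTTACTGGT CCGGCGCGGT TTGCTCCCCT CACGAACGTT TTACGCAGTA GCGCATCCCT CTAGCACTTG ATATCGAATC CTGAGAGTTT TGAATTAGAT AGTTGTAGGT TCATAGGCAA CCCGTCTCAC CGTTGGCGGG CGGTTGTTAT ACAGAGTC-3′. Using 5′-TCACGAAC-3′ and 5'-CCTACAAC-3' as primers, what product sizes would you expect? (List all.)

121 bp, 80 bp

The forward primer TCACGAAC matches the top strand at positions 29–36, 70–77.
The reverse primer's reverse complement is GTTGTAGG, matching at positions 142–149.
Each forward site pairs with the reverse site to give a product ending at position 149: sizes 121, 80 bp.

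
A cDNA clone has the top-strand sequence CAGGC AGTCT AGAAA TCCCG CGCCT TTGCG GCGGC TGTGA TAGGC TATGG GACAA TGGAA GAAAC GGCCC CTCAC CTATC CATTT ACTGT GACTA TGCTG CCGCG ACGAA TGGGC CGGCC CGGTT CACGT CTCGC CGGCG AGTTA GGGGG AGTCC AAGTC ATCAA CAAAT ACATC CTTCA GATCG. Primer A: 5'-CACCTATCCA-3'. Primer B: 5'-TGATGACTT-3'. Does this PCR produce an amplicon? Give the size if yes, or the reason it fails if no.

Primer A (CACCTATCCA) matches the top strand at positions 73–82; it acts as a forward primer.
Primer B's reverse complement is AAGTCATCA, matching the top strand at positions 156–164; it acts as a reverse primer.
The 3' ends face each other across positions 73–164, giving a 92 bp product.

Yes — a 92 bp product.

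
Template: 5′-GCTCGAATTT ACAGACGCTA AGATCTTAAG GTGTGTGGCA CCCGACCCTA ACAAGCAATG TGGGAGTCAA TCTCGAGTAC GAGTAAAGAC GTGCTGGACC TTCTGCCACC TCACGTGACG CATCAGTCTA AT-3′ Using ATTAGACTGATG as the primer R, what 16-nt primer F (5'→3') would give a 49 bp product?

5'-TAAAGACGTGCTGGAC-3'

The reverse primer's reverse complement CATCAGTCTAAT matches the template at positions 121–132, so the product ends at position 132.
A 49 bp product then starts at position 132 − 49 + 1 = 84.
The forward primer is identical to the top strand there: TAAAGACGTGCTGGAC.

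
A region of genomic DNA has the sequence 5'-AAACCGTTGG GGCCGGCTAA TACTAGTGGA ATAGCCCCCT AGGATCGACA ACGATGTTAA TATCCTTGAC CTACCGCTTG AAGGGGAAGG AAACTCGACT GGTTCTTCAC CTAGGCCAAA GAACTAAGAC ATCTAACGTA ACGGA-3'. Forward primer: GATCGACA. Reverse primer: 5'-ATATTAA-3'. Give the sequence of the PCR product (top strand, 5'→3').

Scanning the template, GATCGACA occurs at positions 43–50; this primer anneals to the bottom strand there with its 3' end pointing downstream.
The reverse primer's reverse complement is TTAATAT, which matches the template at positions 57–63.
The product is the template from position 43 through 63 (21 bp).

5'-GATCGACAACGATGTTAATAT-3'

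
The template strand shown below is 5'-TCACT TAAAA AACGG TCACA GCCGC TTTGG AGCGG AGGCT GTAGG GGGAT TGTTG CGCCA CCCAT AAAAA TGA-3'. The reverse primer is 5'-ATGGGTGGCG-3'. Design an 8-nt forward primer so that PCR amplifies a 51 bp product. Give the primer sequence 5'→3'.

5'-GTCACAGC-3'

The reverse primer's reverse complement CGCCACCCAT matches the template at positions 56–65, so the product ends at position 65.
A 51 bp product then starts at position 65 − 51 + 1 = 15.
The forward primer is identical to the top strand there: GTCACAGC.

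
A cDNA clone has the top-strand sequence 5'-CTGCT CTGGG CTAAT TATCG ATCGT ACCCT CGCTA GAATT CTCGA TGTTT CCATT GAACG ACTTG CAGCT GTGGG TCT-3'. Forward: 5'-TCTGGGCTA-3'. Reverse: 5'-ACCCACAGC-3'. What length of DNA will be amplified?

Forward primer TCTGGGCTA is found on the top strand at positions 5–13.
Taking the reverse complement of ACCCACAGC gives GCTGTGGGT, found at positions 68–76 on the template; the primer anneals here to the top strand with its 3' end pointing upstream.
The product runs from position 5 to position 76, so its length is 76 − 5 + 1 = 72 bp.

72 bp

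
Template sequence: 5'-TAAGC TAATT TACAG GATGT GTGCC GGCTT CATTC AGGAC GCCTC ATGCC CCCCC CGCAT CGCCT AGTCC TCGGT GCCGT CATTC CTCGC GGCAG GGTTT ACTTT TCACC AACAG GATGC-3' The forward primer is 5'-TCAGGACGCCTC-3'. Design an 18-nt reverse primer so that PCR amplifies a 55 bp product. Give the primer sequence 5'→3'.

5'-GAGGAATGACGGCACCGA-3'

The forward primer binds at positions 34–45, so a 55 bp product ends at position 34 + 55 − 1 = 88.
The reverse primer anneals to the top strand over positions 71–88, i.e. to TCGGTGCCGTCATTCCTC.
Its sequence written 5'→3' is the reverse complement: GAGGAATGACGGCACCGA.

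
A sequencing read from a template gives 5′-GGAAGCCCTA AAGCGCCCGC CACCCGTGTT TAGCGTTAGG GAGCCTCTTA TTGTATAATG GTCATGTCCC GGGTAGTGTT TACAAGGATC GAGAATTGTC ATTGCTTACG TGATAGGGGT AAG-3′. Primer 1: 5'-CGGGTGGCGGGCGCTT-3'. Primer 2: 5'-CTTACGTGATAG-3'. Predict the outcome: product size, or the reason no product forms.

No product — the primers' 3' ends point away from each other.

Primer 1 (CGGGTGGCGGGCGCTT) has reverse complement AAGCGCCCGCCACCCG, which matches the top strand at positions 11–26; primer 1 anneals to the top strand there with its 3' end pointing upstream toward position 11.
Primer 2 (CTTACGTGATAG) matches the top strand directly at positions 105–116; it anneals to the bottom strand with its 3' end pointing downstream toward position 116.
The 3' ends diverge (primer 1 extends toward position 1, primer 2 toward position 123), so the primers never converge on a shared product.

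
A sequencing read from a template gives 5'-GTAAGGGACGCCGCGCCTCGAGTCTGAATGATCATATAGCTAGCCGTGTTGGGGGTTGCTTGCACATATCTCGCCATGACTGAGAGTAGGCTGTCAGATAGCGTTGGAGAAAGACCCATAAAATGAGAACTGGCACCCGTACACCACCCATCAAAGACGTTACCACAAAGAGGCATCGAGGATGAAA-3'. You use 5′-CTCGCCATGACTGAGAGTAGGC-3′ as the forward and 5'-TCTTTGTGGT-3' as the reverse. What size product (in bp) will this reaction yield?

The forward primer matches the template at positions 70–91.
Taking the reverse complement of TCTTTGTGGT gives ACCACAAAGA, found at positions 162–171 on the template; the primer anneals here to the top strand with its 3' end pointing upstream.
Product length = (reverse-primer end) − (forward-primer start) + 1 = 171 − 70 + 1 = 102 bp.

102 bp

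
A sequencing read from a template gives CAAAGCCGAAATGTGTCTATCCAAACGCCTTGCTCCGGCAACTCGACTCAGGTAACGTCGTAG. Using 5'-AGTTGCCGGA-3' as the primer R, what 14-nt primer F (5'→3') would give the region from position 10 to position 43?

5'-AATGTGTCTATCCA-3'

The reverse primer's reverse complement TCCGGCAACT matches the template at positions 34–43; the product starts at position 10.
The forward primer is identical to the top strand over positions 10–23: AATGTGTCTATCCA.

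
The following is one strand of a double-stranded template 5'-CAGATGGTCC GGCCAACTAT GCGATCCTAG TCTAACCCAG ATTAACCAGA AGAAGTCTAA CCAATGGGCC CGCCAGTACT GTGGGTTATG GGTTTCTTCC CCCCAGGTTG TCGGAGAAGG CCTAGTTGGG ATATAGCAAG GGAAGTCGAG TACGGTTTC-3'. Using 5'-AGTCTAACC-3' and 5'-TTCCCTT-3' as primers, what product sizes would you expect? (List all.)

The forward primer AGTCTAACC matches the top strand at positions 29–37, 54–62.
The reverse primer's reverse complement is AAGGGAA, matching at positions 138–144.
Each forward site pairs with the reverse site to give a product ending at position 144: sizes 116, 91 bp.

116 bp, 91 bp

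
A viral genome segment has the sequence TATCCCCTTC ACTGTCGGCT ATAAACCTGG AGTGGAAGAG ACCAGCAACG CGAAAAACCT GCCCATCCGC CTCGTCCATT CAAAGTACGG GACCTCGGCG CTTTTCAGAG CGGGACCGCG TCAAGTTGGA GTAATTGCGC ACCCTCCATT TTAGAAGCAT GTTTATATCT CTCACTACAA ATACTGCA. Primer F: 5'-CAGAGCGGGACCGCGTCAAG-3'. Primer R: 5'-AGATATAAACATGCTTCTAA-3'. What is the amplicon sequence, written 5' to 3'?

Scanning the template, CAGAGCGGGACCGCGTCAAG occurs at positions 106–125; this primer anneals to the bottom strand there with its 3' end pointing downstream.
The reverse primer's reverse complement is TTAGAAGCATGTTTATATCT, which matches the template at positions 151–170.
The product is the template from position 106 through 170 (65 bp).

5'-CAGAGCGGGACCGCGTCAAGTTGGAGTAATTGCGCACCCTCCATTTTAGAAGCATGTTTATATCT-3'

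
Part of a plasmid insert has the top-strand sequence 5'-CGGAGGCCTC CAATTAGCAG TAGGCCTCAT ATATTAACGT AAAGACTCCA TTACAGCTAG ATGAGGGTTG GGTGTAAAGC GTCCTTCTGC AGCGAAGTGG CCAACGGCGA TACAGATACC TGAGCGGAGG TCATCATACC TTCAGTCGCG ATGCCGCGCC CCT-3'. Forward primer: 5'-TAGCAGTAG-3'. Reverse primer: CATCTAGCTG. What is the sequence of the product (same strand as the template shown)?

The forward primer matches the template at positions 15–23.
The reverse primer's reverse complement is CAGCTAGATG, which matches the template at positions 54–63.
The product is the template from position 15 through 63 (49 bp).

5'-TAGCAGTAGGCCTCATATATTAACGTAAAGACTCCATTACAGCTAGATG-3'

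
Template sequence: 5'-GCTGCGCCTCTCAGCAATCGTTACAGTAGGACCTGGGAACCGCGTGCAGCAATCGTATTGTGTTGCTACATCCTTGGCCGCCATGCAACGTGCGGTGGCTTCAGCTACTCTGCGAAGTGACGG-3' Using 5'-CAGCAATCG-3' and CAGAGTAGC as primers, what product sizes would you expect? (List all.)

The forward primer CAGCAATCG matches the top strand at positions 12–20, 47–55.
The reverse primer's reverse complement is GCTACTCTG, matching at positions 104–112.
Each forward site pairs with the reverse site to give a product ending at position 112: sizes 101, 66 bp.

101 bp, 66 bp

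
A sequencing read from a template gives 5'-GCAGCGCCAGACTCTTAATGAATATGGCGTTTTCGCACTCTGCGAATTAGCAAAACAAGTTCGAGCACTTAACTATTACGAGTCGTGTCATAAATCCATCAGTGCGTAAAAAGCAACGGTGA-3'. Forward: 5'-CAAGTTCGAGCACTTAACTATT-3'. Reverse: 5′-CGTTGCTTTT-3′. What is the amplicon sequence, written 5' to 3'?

5'-CAAGTTCGAGCACTTAACTATTACGAGTCGTGTCATAAATCCATCAGTGCGTAAAAAGCAACG-3'

Forward primer CAAGTTCGAGCACTTAACTATT is found on the top strand at positions 56–77.
Reverse complement of the reverse primer: AAAAGCAACG. This occurs on the top strand at positions 109–118.
The product is the template from position 56 through 118 (63 bp).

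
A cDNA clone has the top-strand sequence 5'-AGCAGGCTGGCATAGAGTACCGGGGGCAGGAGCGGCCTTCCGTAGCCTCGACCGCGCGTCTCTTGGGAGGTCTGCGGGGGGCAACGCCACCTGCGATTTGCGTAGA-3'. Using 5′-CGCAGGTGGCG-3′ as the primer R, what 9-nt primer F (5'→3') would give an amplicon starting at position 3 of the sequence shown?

The reverse primer's reverse complement CGCCACCTGCG matches the template at positions 85–95; the product starts at position 3.
The forward primer is identical to the top strand over positions 3–11: CAGGCTGGC.

5'-CAGGCTGGC-3'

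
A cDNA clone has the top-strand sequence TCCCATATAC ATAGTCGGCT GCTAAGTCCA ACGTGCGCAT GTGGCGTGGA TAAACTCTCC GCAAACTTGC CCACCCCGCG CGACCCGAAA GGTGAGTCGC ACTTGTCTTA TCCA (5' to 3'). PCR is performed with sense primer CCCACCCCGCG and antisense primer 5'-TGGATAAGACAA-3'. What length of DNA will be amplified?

Scanning the template, CCCACCCCGCG occurs at positions 70–80; this primer anneals to the bottom strand there with its 3' end pointing downstream.
Reverse complement of the reverse primer: TTGTCTTATCCA. This occurs on the top strand at positions 103–114.
The product runs from position 70 to position 114, so its length is 114 − 70 + 1 = 45 bp.

45 bp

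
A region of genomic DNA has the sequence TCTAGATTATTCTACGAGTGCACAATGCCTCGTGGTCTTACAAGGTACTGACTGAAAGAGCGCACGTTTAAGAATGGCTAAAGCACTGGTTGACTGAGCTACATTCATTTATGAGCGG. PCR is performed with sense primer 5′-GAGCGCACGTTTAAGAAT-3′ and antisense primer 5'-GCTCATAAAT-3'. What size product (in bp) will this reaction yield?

Forward primer GAGCGCACGTTTAAGAAT is found on the top strand at positions 58–75.
Reverse complement of the reverse primer: ATTTATGAGC. This occurs on the top strand at positions 107–116.
The product runs from position 58 to position 116, so its length is 116 − 58 + 1 = 59 bp.

59 bp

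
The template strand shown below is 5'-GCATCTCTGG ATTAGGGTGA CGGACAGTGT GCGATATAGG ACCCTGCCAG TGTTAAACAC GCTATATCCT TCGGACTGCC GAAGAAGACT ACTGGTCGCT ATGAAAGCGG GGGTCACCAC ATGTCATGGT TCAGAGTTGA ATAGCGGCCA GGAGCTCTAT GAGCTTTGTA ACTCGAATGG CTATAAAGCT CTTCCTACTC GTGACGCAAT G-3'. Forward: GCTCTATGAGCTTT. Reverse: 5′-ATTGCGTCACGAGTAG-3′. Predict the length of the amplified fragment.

The forward primer matches the template at positions 154–167.
Reverse complement of the reverse primer: CTACTCGTGACGCAAT. This occurs on the top strand at positions 195–210.
The product runs from position 154 to position 210, so its length is 210 − 154 + 1 = 57 bp.

57 bp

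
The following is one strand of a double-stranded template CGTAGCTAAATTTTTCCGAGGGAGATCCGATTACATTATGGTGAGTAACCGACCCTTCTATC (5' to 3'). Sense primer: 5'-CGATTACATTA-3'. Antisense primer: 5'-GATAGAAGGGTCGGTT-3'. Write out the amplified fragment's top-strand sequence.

The forward primer matches the template at positions 28–38.
Taking the reverse complement of GATAGAAGGGTCGGTT gives AACCGACCCTTCTATC, found at positions 47–62 on the template; the primer anneals here to the top strand with its 3' end pointing upstream.
The product is the template from position 28 through 62 (35 bp).

5'-CGATTACATTATGGTGAGTAACCGACCCTTCTATC-3'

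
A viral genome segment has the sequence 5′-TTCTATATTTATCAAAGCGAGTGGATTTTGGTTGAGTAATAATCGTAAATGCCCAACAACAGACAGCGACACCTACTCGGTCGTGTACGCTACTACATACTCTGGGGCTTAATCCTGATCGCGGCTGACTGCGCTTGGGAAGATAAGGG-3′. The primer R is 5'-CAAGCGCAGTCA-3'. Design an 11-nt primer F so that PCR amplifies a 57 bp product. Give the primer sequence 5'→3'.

5'-TCGTGTACGCT-3'

The reverse primer's reverse complement TGACTGCGCTTG matches the template at positions 126–137, so the product ends at position 137.
A 57 bp product then starts at position 137 − 57 + 1 = 81.
The forward primer is identical to the top strand there: TCGTGTACGCT.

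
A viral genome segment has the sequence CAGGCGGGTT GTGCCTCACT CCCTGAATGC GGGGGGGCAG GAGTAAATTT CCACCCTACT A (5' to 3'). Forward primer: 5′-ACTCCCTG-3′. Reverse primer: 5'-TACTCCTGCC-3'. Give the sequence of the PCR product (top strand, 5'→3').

Forward primer ACTCCCTG is found on the top strand at positions 18–25.
Reverse complement of the reverse primer: GGCAGGAGTA. This occurs on the top strand at positions 36–45.
The product is the template from position 18 through 45 (28 bp).

5'-ACTCCCTGAATGCGGGGGGGCAGGAGTA-3'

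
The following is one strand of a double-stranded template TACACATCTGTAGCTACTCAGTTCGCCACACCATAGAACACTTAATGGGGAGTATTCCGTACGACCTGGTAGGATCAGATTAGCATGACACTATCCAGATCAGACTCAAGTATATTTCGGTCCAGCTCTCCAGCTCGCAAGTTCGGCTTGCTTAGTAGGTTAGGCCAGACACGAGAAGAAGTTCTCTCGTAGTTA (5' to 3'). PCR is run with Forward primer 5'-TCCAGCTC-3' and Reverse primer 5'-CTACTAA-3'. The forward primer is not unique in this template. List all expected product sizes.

The forward primer TCCAGCTC matches the top strand at positions 121–128, 129–136.
The reverse primer's reverse complement is TTAGTAG, matching at positions 152–158.
Each forward site pairs with the reverse site to give a product ending at position 158: sizes 38, 30 bp.

38 bp, 30 bp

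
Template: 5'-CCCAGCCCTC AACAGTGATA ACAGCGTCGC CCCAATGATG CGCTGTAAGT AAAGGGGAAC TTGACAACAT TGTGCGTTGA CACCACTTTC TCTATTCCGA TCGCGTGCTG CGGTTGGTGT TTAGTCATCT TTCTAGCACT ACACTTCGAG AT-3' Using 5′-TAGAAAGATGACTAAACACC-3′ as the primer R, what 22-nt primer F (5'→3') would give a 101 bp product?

5'-ATGATGCGCTGTAAGTAAAGGG-3'

The reverse primer's reverse complement GGTGTTTAGTCATCTTTCTA matches the template at positions 116–135, so the product ends at position 135.
A 101 bp product then starts at position 135 − 101 + 1 = 35.
The forward primer is identical to the top strand there: ATGATGCGCTGTAAGTAAAGGG.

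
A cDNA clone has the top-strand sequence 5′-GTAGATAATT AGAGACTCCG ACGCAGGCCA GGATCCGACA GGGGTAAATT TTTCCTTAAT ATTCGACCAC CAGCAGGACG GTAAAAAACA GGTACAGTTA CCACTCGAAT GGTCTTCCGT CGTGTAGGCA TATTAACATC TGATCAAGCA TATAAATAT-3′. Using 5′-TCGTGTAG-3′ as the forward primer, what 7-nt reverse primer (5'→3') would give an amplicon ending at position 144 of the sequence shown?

The forward primer binds at positions 120–127; the product's 3' end on the top strand is position 144.
The reverse primer anneals to the top strand over positions 138–144, i.e. to ATCTGAT.
Its sequence written 5'→3' is the reverse complement: ATCAGAT.

5'-ATCAGAT-3'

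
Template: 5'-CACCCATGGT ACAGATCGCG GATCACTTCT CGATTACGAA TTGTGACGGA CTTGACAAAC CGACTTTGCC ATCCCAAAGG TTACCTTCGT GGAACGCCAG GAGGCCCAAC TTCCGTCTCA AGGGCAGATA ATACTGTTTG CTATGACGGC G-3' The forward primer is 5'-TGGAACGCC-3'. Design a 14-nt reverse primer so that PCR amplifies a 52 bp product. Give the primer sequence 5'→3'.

The forward primer binds at positions 90–98, so a 52 bp product ends at position 90 + 52 − 1 = 141.
The reverse primer anneals to the top strand over positions 128–141, i.e. to ATAATACTGTTTGC.
Its sequence written 5'→3' is the reverse complement: GCAAACAGTATTAT.

5'-GCAAACAGTATTAT-3'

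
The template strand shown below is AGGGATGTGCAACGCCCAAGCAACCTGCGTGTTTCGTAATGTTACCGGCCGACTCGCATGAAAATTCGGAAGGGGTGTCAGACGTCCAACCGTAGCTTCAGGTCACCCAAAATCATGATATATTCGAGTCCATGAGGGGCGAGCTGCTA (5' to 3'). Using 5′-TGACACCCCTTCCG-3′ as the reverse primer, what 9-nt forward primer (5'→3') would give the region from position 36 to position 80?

The reverse primer's reverse complement CGGAAGGGGTGTCA matches the template at positions 67–80; the product starts at position 36.
The forward primer is identical to the top strand over positions 36–44: GTAATGTTA.

5'-GTAATGTTA-3'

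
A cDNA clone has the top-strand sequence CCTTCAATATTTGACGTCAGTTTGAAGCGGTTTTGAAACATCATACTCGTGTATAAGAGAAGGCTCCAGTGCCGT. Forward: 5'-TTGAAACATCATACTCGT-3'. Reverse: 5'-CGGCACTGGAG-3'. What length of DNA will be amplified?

Scanning the template, TTGAAACATCATACTCGT occurs at positions 33–50; this primer anneals to the bottom strand there with its 3' end pointing downstream.
Reverse complement of the reverse primer: CTCCAGTGCCG. This occurs on the top strand at positions 64–74.
The product runs from position 33 to position 74, so its length is 74 − 33 + 1 = 42 bp.

42 bp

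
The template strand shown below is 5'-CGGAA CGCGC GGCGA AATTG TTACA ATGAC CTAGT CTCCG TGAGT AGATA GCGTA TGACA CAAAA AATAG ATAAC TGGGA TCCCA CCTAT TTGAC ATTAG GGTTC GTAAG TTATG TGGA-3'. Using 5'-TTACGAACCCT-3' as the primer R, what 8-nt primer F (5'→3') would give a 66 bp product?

The reverse primer's reverse complement AGGGTTCGTAA matches the template at positions 99–109, so the product ends at position 109.
A 66 bp product then starts at position 109 − 66 + 1 = 44.
The forward primer is identical to the top strand there: GTAGATAG.

5'-GTAGATAG-3'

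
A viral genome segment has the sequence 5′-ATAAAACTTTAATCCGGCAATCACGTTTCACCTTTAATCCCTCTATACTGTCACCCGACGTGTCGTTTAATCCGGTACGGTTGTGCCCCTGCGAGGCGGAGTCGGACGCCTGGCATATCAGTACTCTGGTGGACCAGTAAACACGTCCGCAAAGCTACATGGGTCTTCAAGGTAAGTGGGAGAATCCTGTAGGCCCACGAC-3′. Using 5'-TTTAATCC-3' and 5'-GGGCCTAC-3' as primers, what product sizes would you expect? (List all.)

189 bp, 164 bp, 131 bp

The forward primer TTTAATCC matches the top strand at positions 8–15, 33–40, 66–73.
The reverse primer's reverse complement is GTAGGCCC, matching at positions 189–196.
Each forward site pairs with the reverse site to give a product ending at position 196: sizes 189, 164, 131 bp.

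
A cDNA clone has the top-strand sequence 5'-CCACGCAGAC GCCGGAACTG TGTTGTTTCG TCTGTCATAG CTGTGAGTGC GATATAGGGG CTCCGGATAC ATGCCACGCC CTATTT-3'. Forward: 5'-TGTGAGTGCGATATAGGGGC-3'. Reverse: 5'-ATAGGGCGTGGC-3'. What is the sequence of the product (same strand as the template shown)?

5'-TGTGAGTGCGATATAGGGGCTCCGGATACATGCCACGCCCTAT-3'

Forward primer TGTGAGTGCGATATAGGGGC is found on the top strand at positions 42–61.
Taking the reverse complement of ATAGGGCGTGGC gives GCCACGCCCTAT, found at positions 73–84 on the template; the primer anneals here to the top strand with its 3' end pointing upstream.
The product is the template from position 42 through 84 (43 bp).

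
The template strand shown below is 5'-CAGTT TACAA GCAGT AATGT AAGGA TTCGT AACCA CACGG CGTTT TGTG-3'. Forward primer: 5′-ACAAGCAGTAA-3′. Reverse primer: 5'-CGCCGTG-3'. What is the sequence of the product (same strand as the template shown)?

Scanning the template, ACAAGCAGTAA occurs at positions 7–17; this primer anneals to the bottom strand there with its 3' end pointing downstream.
Taking the reverse complement of CGCCGTG gives CACGGCG, found at positions 36–42 on the template; the primer anneals here to the top strand with its 3' end pointing upstream.
The product is the template from position 7 through 42 (36 bp).

5'-ACAAGCAGTAATGTAAGGATTCGTAACCACACGGCG-3'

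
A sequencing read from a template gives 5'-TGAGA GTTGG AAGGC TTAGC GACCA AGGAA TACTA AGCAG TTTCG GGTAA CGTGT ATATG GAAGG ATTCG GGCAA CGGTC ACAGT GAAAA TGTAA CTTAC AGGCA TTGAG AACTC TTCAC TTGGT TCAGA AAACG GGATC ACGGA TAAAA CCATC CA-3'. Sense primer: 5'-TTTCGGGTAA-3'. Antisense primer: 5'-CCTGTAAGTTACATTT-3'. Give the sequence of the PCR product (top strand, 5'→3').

5'-TTTCGGGTAACGTGTATATGGAAGGATTCGGGCAACGGTCACAGTGAAAATGTAACTTACAGG-3'

The forward primer matches the template at positions 41–50.
The reverse primer's reverse complement is AAATGTAACTTACAGG, which matches the template at positions 88–103.
The product is the template from position 41 through 103 (63 bp).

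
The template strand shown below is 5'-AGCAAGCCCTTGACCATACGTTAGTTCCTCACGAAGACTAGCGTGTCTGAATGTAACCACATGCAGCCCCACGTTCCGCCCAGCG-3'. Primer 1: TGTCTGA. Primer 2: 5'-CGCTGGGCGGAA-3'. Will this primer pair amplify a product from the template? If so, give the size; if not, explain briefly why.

Primer 1 (TGTCTGA) matches the top strand at positions 44–50; it acts as a forward primer.
Primer 2's reverse complement is TTCCGCCCAGCG, matching the top strand at positions 74–85; it acts as a reverse primer.
The 3' ends face each other across positions 44–85, giving a 42 bp product.

Yes — a 42 bp product.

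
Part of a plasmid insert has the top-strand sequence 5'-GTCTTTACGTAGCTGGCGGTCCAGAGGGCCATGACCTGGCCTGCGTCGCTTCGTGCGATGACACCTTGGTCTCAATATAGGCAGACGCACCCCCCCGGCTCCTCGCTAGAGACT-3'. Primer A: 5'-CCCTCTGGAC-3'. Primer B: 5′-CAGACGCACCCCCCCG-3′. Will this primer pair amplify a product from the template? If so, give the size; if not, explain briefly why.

Primer A (CCCTCTGGAC) has reverse complement GTCCAGAGGG, which matches the top strand at positions 19–28; primer A anneals to the top strand there with its 3' end pointing upstream toward position 19.
Primer B (CAGACGCACCCCCCCG) matches the top strand directly at positions 82–97; it anneals to the bottom strand with its 3' end pointing downstream toward position 97.
The 3' ends diverge (primer A extends toward position 1, primer B toward position 114), so the primers never converge on a shared product.

No product — the primers' 3' ends point away from each other.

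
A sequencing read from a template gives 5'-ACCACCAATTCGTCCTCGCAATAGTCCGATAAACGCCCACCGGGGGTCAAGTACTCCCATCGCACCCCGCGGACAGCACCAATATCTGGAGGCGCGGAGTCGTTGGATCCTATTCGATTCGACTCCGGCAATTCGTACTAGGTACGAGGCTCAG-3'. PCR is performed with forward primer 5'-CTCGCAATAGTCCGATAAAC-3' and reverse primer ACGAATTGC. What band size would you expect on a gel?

122 bp

Forward primer CTCGCAATAGTCCGATAAAC is found on the top strand at positions 15–34.
Taking the reverse complement of ACGAATTGC gives GCAATTCGT, found at positions 128–136 on the template; the primer anneals here to the top strand with its 3' end pointing upstream.
Amplicon spans positions 15–136: 122 bp.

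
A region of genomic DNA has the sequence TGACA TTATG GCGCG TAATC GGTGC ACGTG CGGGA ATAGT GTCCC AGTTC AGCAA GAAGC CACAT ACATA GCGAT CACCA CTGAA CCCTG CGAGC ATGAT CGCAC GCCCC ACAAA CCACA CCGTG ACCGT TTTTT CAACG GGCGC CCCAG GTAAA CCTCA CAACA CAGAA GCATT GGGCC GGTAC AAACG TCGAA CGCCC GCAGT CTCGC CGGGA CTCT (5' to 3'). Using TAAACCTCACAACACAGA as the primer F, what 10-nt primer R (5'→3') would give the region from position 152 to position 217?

5'-AGTCCCGGCG-3'

The product's 3' end on the top strand is position 217.
The reverse primer anneals to the top strand over positions 208–217, i.e. to CGCCGGGACT.
Its sequence written 5'→3' is the reverse complement: AGTCCCGGCG.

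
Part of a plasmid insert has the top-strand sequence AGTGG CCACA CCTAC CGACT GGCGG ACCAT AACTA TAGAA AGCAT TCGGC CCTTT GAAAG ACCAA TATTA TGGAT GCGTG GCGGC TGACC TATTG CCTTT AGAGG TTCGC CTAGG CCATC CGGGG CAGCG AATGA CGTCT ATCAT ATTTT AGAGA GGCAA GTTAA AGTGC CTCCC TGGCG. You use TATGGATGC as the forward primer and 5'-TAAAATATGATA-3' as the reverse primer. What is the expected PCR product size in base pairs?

Forward primer TATGGATGC is found on the top strand at positions 69–77.
Taking the reverse complement of TAAAATATGATA gives TATCATATTTTA, found at positions 140–151 on the template; the primer anneals here to the top strand with its 3' end pointing upstream.
The product runs from position 69 to position 151, so its length is 151 − 69 + 1 = 83 bp.

83 bp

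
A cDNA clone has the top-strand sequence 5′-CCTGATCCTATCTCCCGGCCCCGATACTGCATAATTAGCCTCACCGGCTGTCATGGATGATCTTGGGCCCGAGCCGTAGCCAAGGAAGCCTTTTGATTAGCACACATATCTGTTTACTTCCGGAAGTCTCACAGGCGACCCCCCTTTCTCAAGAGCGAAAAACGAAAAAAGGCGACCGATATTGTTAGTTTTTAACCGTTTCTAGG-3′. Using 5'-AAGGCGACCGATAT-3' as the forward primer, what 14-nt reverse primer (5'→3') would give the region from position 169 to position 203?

5'-AGAAACGGTTAAAA-3'

The product's 3' end on the top strand is position 203.
The reverse primer anneals to the top strand over positions 190–203, i.e. to TTTTAACCGTTTCT.
Its sequence written 5'→3' is the reverse complement: AGAAACGGTTAAAA.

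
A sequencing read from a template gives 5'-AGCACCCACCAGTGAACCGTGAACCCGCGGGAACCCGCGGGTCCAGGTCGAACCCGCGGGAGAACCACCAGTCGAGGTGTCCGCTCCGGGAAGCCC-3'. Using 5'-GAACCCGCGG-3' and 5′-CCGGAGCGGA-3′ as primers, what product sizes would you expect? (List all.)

69 bp, 59 bp, 40 bp

The forward primer GAACCCGCGG matches the top strand at positions 21–30, 31–40, 50–59.
The reverse primer's reverse complement is TCCGCTCCGG, matching at positions 80–89.
Each forward site pairs with the reverse site to give a product ending at position 89: sizes 69, 59, 40 bp.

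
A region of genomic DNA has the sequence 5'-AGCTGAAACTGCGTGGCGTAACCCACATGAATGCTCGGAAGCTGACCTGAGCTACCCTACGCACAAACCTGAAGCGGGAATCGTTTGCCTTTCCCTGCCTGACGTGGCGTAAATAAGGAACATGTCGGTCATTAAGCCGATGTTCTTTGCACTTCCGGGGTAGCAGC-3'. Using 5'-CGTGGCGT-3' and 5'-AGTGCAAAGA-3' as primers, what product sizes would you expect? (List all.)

142 bp, 51 bp

The forward primer CGTGGCGT matches the top strand at positions 12–19, 103–110.
The reverse primer's reverse complement is TCTTTGCACT, matching at positions 144–153.
Each forward site pairs with the reverse site to give a product ending at position 153: sizes 142, 51 bp.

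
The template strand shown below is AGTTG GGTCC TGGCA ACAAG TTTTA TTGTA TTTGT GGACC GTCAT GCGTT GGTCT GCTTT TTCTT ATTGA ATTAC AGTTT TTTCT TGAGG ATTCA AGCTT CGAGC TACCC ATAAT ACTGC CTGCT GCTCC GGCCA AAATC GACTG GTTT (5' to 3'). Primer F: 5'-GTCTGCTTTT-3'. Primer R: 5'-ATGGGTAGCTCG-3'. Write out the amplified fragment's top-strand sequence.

Scanning the template, GTCTGCTTTT occurs at positions 52–61; this primer anneals to the bottom strand there with its 3' end pointing downstream.
Reverse complement of the reverse primer: CGAGCTACCCAT. This occurs on the top strand at positions 101–112.
The product is the template from position 52 through 112 (61 bp).

5'-GTCTGCTTTTTCTTATTGAATTACAGTTTTTTCTTGAGGATTCAAGCTTCGAGCTACCCAT-3'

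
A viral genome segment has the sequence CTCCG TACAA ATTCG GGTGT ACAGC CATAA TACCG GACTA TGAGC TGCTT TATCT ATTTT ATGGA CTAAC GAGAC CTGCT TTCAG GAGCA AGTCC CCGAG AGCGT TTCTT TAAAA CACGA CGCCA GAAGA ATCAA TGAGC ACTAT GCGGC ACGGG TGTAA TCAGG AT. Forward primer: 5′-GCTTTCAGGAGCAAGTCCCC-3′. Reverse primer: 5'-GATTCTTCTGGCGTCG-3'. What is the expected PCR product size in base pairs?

56 bp

Forward primer GCTTTCAGGAGCAAGTCCCC is found on the top strand at positions 78–97.
Taking the reverse complement of GATTCTTCTGGCGTCG gives CGACGCCAGAAGAATC, found at positions 118–133 on the template; the primer anneals here to the top strand with its 3' end pointing upstream.
Product length = (reverse-primer end) − (forward-primer start) + 1 = 133 − 78 + 1 = 56 bp.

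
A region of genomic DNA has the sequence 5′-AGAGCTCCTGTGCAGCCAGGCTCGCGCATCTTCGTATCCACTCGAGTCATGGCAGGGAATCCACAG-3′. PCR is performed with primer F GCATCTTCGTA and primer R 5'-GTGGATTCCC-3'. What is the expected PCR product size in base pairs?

39 bp

Forward primer GCATCTTCGTA is found on the top strand at positions 26–36.
Taking the reverse complement of GTGGATTCCC gives GGGAATCCAC, found at positions 55–64 on the template; the primer anneals here to the top strand with its 3' end pointing upstream.
Amplicon spans positions 26–64: 39 bp.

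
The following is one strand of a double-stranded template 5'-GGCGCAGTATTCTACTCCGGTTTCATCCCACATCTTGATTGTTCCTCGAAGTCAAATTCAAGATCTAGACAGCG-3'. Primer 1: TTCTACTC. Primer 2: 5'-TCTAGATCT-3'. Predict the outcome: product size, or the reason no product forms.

Yes — a 60 bp product.

Primer 1 (TTCTACTC) matches the top strand at positions 10–17; it acts as a forward primer.
Primer 2's reverse complement is AGATCTAGA, matching the top strand at positions 61–69; it acts as a reverse primer.
The 3' ends face each other across positions 10–69, giving a 60 bp product.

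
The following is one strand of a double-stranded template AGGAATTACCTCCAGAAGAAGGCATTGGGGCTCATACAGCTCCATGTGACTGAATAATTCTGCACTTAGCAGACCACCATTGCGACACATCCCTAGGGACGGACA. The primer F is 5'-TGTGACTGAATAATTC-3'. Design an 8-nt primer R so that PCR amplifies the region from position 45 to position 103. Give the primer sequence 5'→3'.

5'-TCCGTCCC-3'

The product's 3' end on the top strand is position 103.
The reverse primer anneals to the top strand over positions 96–103, i.e. to GGGACGGA.
Its sequence written 5'→3' is the reverse complement: TCCGTCCC.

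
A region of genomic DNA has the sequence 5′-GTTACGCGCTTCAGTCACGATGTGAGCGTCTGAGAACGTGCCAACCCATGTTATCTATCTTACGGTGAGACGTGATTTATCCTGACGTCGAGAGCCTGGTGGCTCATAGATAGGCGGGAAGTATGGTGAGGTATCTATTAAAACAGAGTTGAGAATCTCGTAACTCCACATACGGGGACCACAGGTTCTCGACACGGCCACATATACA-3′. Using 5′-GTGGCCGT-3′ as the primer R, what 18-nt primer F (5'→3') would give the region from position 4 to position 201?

The reverse primer's reverse complement ACGGCCAC matches the template at positions 194–201; the product starts at position 4.
The forward primer is identical to the top strand over positions 4–21: ACGCGCTTCAGTCACGAT.

5'-ACGCGCTTCAGTCACGAT-3'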